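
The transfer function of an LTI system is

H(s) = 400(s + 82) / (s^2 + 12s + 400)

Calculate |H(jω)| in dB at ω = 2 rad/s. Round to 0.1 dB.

At s = jω = j2:
zero (s+82): 82 + j2 → |·| = √(82²+2²) = √6728 ≈ 82.024, ∠ = arctan(2/82) ≈ 1.40°
quadratic: (j2)² + 12·j2 + 400 = 396 + j24 → |·| ≈ 396.73, ∠ ≈ 3.47°
|H| = 400 · 82.024 / 396.73 ≈ 82.7
Gain = 20 log₁₀(82.7) ≈ 38.35 dB

38.4 dB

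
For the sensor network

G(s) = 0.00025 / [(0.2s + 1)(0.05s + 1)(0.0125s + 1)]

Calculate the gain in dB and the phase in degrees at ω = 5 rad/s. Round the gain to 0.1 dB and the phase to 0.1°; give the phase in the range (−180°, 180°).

At ω = 5 rad/s:
pole (1 + j5·0.2) = 1 + j1 → |·| ≈ 1.4142, ∠ ≈ 45.00°
pole (1 + j5·0.05) = 1 + j0.25 → |·| ≈ 1.0308, ∠ ≈ 14.04°
pole (1 + j5·0.0125) = 1 + j0.0625 → |·| ≈ 1.002, ∠ ≈ 3.58°
|G| = 0.00025 · 1 / (1.4142 · 1.0308 · 1.002) ≈ 0.00017115
Gain = 20 log₁₀(0.00017115) ≈ -75.33 dB
∠G = (0°) − (45.00° + 14.04° + 3.58°) = -62.62°

-75.3 dB, -62.6°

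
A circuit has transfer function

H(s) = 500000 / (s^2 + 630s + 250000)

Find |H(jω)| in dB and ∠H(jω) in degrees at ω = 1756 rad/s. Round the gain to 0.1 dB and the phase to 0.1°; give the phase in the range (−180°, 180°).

-15.7 dB, -158.7°

At s = jω = j1756:
quadratic: (j1756)² + 630·j1756 + 250000 = -2833536 + j1106280 → |·| ≈ 3.0418e+06, ∠ ≈ 158.67°
|H| = 500000 / 3.0418e+06 ≈ 0.16438
Gain = 20 log₁₀(0.16438) ≈ -15.68 dB
∠H = 0.00° − 158.67° = -158.67°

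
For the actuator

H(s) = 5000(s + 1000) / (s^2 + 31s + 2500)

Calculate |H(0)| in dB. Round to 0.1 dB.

66.0 dB

H(0) = 5000·1000 / 2500 = 2000
20 log₁₀(2000) ≈ 66.02 dB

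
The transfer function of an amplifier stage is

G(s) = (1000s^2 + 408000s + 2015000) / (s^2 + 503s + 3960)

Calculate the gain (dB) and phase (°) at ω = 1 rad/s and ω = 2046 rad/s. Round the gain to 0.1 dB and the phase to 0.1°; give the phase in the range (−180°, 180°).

ω = 1: 54.2 dB, 4.2°; ω = 2046: 59.9 dB, 2.5°

Substitute s = j1:
Numerator: 1000(j1)^2 + 408000(j1) + 2015000 = 2014000 + j408000
Denominator: (j1)^2 + 503(j1) + 3960 = 3959 + j503
|N| = √(2014000² + 408000²) ≈ 2.0549e+06, ∠N ≈ 11.45°
|D| = √(3959² + 503²) ≈ 3990.8, ∠D ≈ 7.24°
|G| = 2.0549e+06 / 3990.8 ≈ 514.91
Gain = 20 log₁₀(514.91) ≈ 54.23 dB
∠G = 11.45° − 7.24° = 4.21°

Substitute s = j2046:
Numerator: 1000(j2046)^2 + 408000(j2046) + 2015000 = -4184101000 + j834768000
Denominator: (j2046)^2 + 503(j2046) + 3960 = -4182156 + j1029138
|N| = √(4184101000² + 834768000²) ≈ 4.2666e+09, ∠N ≈ 168.72°
|D| = √(4182156² + 1029138²) ≈ 4.3069e+06, ∠D ≈ 166.18°
|G| = 4.2666e+09 / 4.3069e+06 ≈ 990.64
Gain = 20 log₁₀(990.64) ≈ 59.92 dB
∠G = 168.72° − 166.18° = 2.54°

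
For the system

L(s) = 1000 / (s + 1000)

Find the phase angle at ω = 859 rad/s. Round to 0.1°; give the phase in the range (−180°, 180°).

-40.7°

Substitute s = j859:
Numerator: 1000 = 1000 + j0
Denominator: (j859) + 1000 = 1000 + j859
|N| = √(1000² + 0²) ≈ 1000, ∠N ≈ 0.00°
|D| = √(1000² + 859²) ≈ 1318.3, ∠D ≈ 40.66°
∠L = 0.00° − 40.66° = -40.66°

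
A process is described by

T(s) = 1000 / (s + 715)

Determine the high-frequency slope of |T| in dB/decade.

Each pole contributes −20 dB/decade at high frequency; each zero contributes +20 dB/decade.
Net: 0 zero(s) − 1 pole(s) → -20 dB/decade.

-20 dB/decade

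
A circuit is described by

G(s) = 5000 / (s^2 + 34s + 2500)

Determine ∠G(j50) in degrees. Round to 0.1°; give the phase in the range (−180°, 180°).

-90.0°

At s = jω = j50:
quadratic: (j50)² + 34·j50 + 2500 = 0 + j1700 → |·| ≈ 1700, ∠ ≈ 90.00°
∠G = 0.00° − 90.00° = -90.00°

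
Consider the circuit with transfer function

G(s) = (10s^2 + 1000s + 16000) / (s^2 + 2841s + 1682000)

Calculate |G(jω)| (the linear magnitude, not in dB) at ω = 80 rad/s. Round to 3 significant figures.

Substitute s = j80:
Numerator: 10(j80)^2 + 1000(j80) + 16000 = -48000 + j80000
Denominator: (j80)^2 + 2841(j80) + 1682000 = 1675600 + j227280
|N| = √(48000² + 80000²) ≈ 93295, ∠N ≈ 120.96°
|D| = √(1675600² + 227280²) ≈ 1.6909e+06, ∠D ≈ 7.72°
|G| = 93295 / 1.6909e+06 ≈ 0.055175

0.0552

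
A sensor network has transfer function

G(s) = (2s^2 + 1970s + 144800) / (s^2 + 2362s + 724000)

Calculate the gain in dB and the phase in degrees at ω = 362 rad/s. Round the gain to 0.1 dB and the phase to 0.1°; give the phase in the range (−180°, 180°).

-3.2 dB, 44.1°

Substitute s = j362:
Numerator: 2(j362)^2 + 1970(j362) + 144800 = -117288 + j713140
Denominator: (j362)^2 + 2362(j362) + 724000 = 592956 + j855044
|N| = √(117288² + 713140²) ≈ 7.2272e+05, ∠N ≈ 99.34°
|D| = √(592956² + 855044²) ≈ 1.0405e+06, ∠D ≈ 55.26°
|G| = 7.2272e+05 / 1.0405e+06 ≈ 0.69459
Gain = 20 log₁₀(0.69459) ≈ -3.17 dB
∠G = 99.34° − 55.26° = 44.08°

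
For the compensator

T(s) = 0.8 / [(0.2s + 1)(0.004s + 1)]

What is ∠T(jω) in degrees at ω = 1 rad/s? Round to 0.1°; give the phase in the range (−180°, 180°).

At ω = 1 rad/s:
pole (1 + j1·0.2) = 1 + j0.2 → |·| ≈ 1.0198, ∠ ≈ 11.31°
pole (1 + j1·0.004) = 1 + j0.004 → |·| ≈ 1, ∠ ≈ 0.23°
∠T = (0°) − (11.31° + 0.23°) = -11.54°

-11.5°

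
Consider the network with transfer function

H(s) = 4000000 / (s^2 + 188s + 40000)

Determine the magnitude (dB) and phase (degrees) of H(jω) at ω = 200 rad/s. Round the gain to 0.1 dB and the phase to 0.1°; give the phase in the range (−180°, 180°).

40.5 dB, -90.0°

At s = jω = j200:
quadratic: (j200)² + 188·j200 + 40000 = 0 + j37600 → |·| ≈ 37600, ∠ ≈ 90.00°
|H| = 4000000 / 37600 ≈ 106.38
Gain = 20 log₁₀(106.38) ≈ 40.54 dB
∠H = 0.00° − 90.00° = -90.00°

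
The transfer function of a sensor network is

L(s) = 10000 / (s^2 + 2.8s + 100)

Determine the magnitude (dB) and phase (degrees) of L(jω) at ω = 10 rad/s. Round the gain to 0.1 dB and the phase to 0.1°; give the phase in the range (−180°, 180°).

51.1 dB, -90.0°

At s = jω = j10:
quadratic: (j10)² + 2.8·j10 + 100 = 0 + j28 → |·| ≈ 28, ∠ ≈ 90.00°
|L| = 10000 / 28 ≈ 357.14
Gain = 20 log₁₀(357.14) ≈ 51.06 dB
∠L = 0.00° − 90.00° = -90.00°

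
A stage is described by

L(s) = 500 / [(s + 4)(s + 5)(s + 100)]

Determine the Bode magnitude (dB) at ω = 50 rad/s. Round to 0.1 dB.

At s = jω = j50:
pole (s+4): 4 + j50 → |·| = √(4²+50²) = √2516 ≈ 50.16, ∠ = arctan(50/4) ≈ 85.43°
pole (s+5): 5 + j50 → |·| = √(5²+50²) = √2525 ≈ 50.249, ∠ = arctan(50/5) ≈ 84.29°
pole (s+100): 100 + j50 → |·| = √(100²+50²) = √12500 ≈ 111.8, ∠ = arctan(50/100) ≈ 26.57°
|L| = 500 / 2.8179e+05 ≈ 0.0017744
Gain = 20 log₁₀(0.0017744) ≈ -55.02 dB

-55.0 dB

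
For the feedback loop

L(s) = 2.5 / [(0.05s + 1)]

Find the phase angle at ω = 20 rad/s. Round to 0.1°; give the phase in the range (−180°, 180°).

-45.0°

At ω = 20 rad/s:
pole (1 + j20·0.05) = 1 + j1 → |·| ≈ 1.4142, ∠ ≈ 45.00°
∠L = (0°) − (45.00°) = -45.00°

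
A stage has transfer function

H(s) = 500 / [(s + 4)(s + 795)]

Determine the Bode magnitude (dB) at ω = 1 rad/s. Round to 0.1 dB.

-16.3 dB

At s = jω = j1:
pole (s+4): 4 + j1 → |·| = √(4²+1²) = √17 ≈ 4.1231, ∠ = arctan(1/4) ≈ 14.04°
pole (s+795): 795 + j1 → |·| = √(795²+1²) = √632026 ≈ 795, ∠ = arctan(1/795) ≈ 0.07°
|H| = 500 / 3277.9 ≈ 0.15254
Gain = 20 log₁₀(0.15254) ≈ -16.33 dB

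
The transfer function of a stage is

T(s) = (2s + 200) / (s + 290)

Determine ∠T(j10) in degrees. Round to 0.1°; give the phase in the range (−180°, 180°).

Substitute s = j10:
Numerator: 2(j10) + 200 = 200 + j20
Denominator: (j10) + 290 = 290 + j10
|N| = √(200² + 20²) ≈ 201, ∠N ≈ 5.71°
|D| = √(290² + 10²) ≈ 290.17, ∠D ≈ 1.97°
∠T = 5.71° − 1.97° = 3.74°

3.7°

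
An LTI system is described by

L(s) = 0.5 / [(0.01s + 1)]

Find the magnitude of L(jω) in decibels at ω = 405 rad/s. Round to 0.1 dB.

-18.4 dB

At ω = 405 rad/s:
pole (1 + j405·0.01) = 1 + j4.05 → |·| ≈ 4.1716, ∠ ≈ 76.13°
|L| = 0.5 · 1 / (4.1716) ≈ 0.11986
Gain = 20 log₁₀(0.11986) ≈ -18.43 dB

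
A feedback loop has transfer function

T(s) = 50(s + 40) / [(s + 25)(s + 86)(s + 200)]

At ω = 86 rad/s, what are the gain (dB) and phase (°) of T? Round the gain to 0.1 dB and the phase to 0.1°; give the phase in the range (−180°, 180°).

At s = jω = j86:
zero (s+40): 40 + j86 → |·| = √(40²+86²) = √8996 ≈ 94.847, ∠ = arctan(86/40) ≈ 65.06°
pole (s+25): 25 + j86 → |·| = √(25²+86²) = √8021 ≈ 89.56, ∠ = arctan(86/25) ≈ 73.79°
pole (s+86): 86 + j86 → |·| = √(86²+86²) = √14792 ≈ 121.62, ∠ = arctan(86/86) ≈ 45.00°
pole (s+200): 200 + j86 → |·| = √(200²+86²) = √47396 ≈ 217.71, ∠ = arctan(86/200) ≈ 23.27°
|T| = 50 · 94.847 / 2.3714e+06 ≈ 0.0019998
Gain = 20 log₁₀(0.0019998) ≈ -53.98 dB
∠T = 65.06° − 142.06° = -77.00°

-54.0 dB, -77.0°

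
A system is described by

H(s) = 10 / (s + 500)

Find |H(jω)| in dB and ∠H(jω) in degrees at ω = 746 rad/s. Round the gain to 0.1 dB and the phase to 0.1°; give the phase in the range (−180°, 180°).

-39.1 dB, -56.2°

At s = jω = j746:
pole (s+500): 500 + j746 → |·| = √(500²+746²) = √806516 ≈ 898.06, ∠ = arctan(746/500) ≈ 56.17°
|H| = 10 / 898.06 ≈ 0.011135
Gain = 20 log₁₀(0.011135) ≈ -39.07 dB
∠H = 0.00° − 56.17° = -56.17°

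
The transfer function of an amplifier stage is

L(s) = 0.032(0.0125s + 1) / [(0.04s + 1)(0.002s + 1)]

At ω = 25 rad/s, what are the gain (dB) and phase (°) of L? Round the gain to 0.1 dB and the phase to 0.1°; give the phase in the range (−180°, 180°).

-32.5 dB, -30.5°

At ω = 25 rad/s:
zero (1 + j25·0.0125) = 1 + j0.3125 → |·| ≈ 1.0477, ∠ ≈ 17.35°
pole (1 + j25·0.04) = 1 + j1 → |·| ≈ 1.4142, ∠ ≈ 45.00°
pole (1 + j25·0.002) = 1 + j0.05 → |·| ≈ 1.0012, ∠ ≈ 2.86°
|L| = 0.032 · 1.0477 / (1.4142 · 1.0012) ≈ 0.023679
Gain = 20 log₁₀(0.023679) ≈ -32.51 dB
∠L = (17.35°) − (45.00° + 2.86°) = -30.51°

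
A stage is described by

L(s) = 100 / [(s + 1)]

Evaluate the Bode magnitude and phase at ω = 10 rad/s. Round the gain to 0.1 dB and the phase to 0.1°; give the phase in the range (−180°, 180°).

20.0 dB, -84.3°

At ω = 10 rad/s:
pole (1 + j10·1) = 1 + j10 → |·| ≈ 10.05, ∠ ≈ 84.29°
|L| = 100 · 1 / (10.05) ≈ 9.9502
Gain = 20 log₁₀(9.9502) ≈ 19.96 dB
∠L = (0°) − (84.29°) = -84.29°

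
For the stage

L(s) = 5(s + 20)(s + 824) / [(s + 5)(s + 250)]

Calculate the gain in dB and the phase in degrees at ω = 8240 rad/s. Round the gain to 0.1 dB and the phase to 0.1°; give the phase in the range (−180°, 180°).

At s = jω = j8240:
zero (s+20): 20 + j8240 → |·| = √(20²+8240²) = √67898000 ≈ 8240, ∠ = arctan(8240/20) ≈ 89.86°
zero (s+824): 824 + j8240 → |·| = √(824²+8240²) = √68576576 ≈ 8281.1, ∠ = arctan(8240/824) ≈ 84.29°
pole (s+5): 5 + j8240 → |·| = √(5²+8240²) = √67897625 ≈ 8240, ∠ = arctan(8240/5) ≈ 89.97°
pole (s+250): 250 + j8240 → |·| = √(250²+8240²) = √67960100 ≈ 8243.8, ∠ = arctan(8240/250) ≈ 88.26°
|L| = 5 · 6.8236e+07 / 6.7929e+07 ≈ 5.0226
Gain = 20 log₁₀(5.0226) ≈ 14.02 dB
∠L = 174.15° − 178.23° = -4.08°

14.0 dB, -4.1°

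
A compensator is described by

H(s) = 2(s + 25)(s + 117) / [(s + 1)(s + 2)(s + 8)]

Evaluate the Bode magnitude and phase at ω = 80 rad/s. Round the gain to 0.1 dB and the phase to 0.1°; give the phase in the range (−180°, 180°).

-26.7 dB, -155.1°

At s = jω = j80:
zero (s+25): 25 + j80 → |·| = √(25²+80²) = √7025 ≈ 83.815, ∠ = arctan(80/25) ≈ 72.65°
zero (s+117): 117 + j80 → |·| = √(117²+80²) = √20089 ≈ 141.74, ∠ = arctan(80/117) ≈ 34.36°
pole (s+1): 1 + j80 → |·| = √(1²+80²) = √6401 ≈ 80.006, ∠ = arctan(80/1) ≈ 89.28°
pole (s+2): 2 + j80 → |·| = √(2²+80²) = √6404 ≈ 80.025, ∠ = arctan(80/2) ≈ 88.57°
pole (s+8): 8 + j80 → |·| = √(8²+80²) = √6464 ≈ 80.399, ∠ = arctan(80/8) ≈ 84.29°
|H| = 2 · 11880 / 5.1475e+05 ≈ 0.046158
Gain = 20 log₁₀(0.046158) ≈ -26.72 dB
∠H = 107.01° − 262.14° = -155.13°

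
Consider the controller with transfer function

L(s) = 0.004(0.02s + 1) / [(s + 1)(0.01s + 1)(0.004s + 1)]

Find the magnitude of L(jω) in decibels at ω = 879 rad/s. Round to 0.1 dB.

At ω = 879 rad/s:
zero (1 + j879·0.02) = 1 + j17.58 → |·| ≈ 17.608, ∠ ≈ 86.74°
pole (1 + j879·1) = 1 + j879 → |·| ≈ 879, ∠ ≈ 89.93°
pole (1 + j879·0.01) = 1 + j8.79 → |·| ≈ 8.8467, ∠ ≈ 83.51°
pole (1 + j879·0.004) = 1 + j3.516 → |·| ≈ 3.6554, ∠ ≈ 74.12°
|L| = 0.004 · 17.608 / (879 · 8.8467 · 3.6554) ≈ 2.4778e-06
Gain = 20 log₁₀(2.4778e-06) ≈ -112.12 dB

-112.1 dB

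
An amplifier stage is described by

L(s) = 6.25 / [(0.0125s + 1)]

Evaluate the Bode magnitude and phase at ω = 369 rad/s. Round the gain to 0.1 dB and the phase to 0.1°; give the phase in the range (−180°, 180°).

2.4 dB, -77.8°

At ω = 369 rad/s:
pole (1 + j369·0.0125) = 1 + j4.6125 → |·| ≈ 4.7197, ∠ ≈ 77.77°
|L| = 6.25 · 1 / (4.7197) ≈ 1.3242
Gain = 20 log₁₀(1.3242) ≈ 2.44 dB
∠L = (0°) − (77.77°) = -77.77°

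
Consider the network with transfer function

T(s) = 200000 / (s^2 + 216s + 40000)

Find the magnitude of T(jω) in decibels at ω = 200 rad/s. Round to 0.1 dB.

13.3 dB

At s = jω = j200:
quadratic: (j200)² + 216·j200 + 40000 = 0 + j43200 → |·| ≈ 43200, ∠ ≈ 90.00°
|T| = 200000 / 43200 ≈ 4.6296
Gain = 20 log₁₀(4.6296) ≈ 13.31 dB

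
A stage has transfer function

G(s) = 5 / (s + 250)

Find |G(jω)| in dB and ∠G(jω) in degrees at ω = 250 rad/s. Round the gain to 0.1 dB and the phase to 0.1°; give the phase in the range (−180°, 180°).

-37.0 dB, -45.0°

Substitute s = j250:
Numerator: 5 = 5 + j0
Denominator: (j250) + 250 = 250 + j250
|N| = √(5² + 0²) ≈ 5, ∠N ≈ 0.00°
|D| = √(250² + 250²) ≈ 353.55, ∠D ≈ 45.00°
|G| = 5 / 353.55 ≈ 0.014142
Gain = 20 log₁₀(0.014142) ≈ -36.99 dB
∠G = 0.00° − 45.00° = -45.00°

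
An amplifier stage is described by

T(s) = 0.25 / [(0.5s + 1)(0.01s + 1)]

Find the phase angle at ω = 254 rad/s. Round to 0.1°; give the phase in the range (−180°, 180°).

-158.1°

At ω = 254 rad/s:
pole (1 + j254·0.5) = 1 + j127 → |·| ≈ 127, ∠ ≈ 89.55°
pole (1 + j254·0.01) = 1 + j2.54 → |·| ≈ 2.7298, ∠ ≈ 68.51°
∠T = (0°) − (89.55° + 68.51°) = -158.06°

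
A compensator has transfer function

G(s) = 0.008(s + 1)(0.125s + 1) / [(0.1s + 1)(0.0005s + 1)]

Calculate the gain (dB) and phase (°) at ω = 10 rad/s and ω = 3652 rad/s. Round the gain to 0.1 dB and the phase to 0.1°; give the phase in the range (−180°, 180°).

ω = 10: -20.8 dB, 90.3°; ω = 3652: 24.9 dB, 28.7°

At ω = 10 rad/s:
zero (1 + j10·1) = 1 + j10 → |·| ≈ 10.05, ∠ ≈ 84.29°
zero (1 + j10·0.125) = 1 + j1.25 → |·| ≈ 1.6008, ∠ ≈ 51.34°
pole (1 + j10·0.1) = 1 + j1 → |·| ≈ 1.4142, ∠ ≈ 45.00°
pole (1 + j10·0.0005) = 1 + j0.005 → |·| ≈ 1, ∠ ≈ 0.29°
|G| = 0.008 · 10.05 · 1.6008 / (1.4142 · 1) ≈ 0.091009
Gain = 20 log₁₀(0.091009) ≈ -20.82 dB
∠G = (84.29° + 51.34°) − (45.00° + 0.29°) = 90.34°

At ω = 3652 rad/s:
zero (1 + j3652·1) = 1 + j3652 → |·| ≈ 3652, ∠ ≈ 89.98°
zero (1 + j3652·0.125) = 1 + j456.5 → |·| ≈ 456.5, ∠ ≈ 89.87°
pole (1 + j3652·0.1) = 1 + j365.2 → |·| ≈ 365.2, ∠ ≈ 89.84°
pole (1 + j3652·0.0005) = 1 + j1.826 → |·| ≈ 2.0819, ∠ ≈ 61.29°
|G| = 0.008 · 3652 · 456.5 / (365.2 · 2.0819) ≈ 17.542
Gain = 20 log₁₀(17.542) ≈ 24.88 dB
∠G = (89.98° + 89.87°) − (89.84° + 61.29°) = 28.72°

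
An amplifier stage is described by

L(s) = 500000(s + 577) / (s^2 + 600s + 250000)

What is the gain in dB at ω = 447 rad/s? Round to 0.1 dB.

At s = jω = j447:
zero (s+577): 577 + j447 → |·| = √(577²+447²) = √532738 ≈ 729.89, ∠ = arctan(447/577) ≈ 37.76°
quadratic: (j447)² + 600·j447 + 250000 = 50191 + j268200 → |·| ≈ 2.7286e+05, ∠ ≈ 79.40°
|L| = 500000 · 729.89 / 2.7286e+05 ≈ 1337.5
Gain = 20 log₁₀(1337.5) ≈ 62.53 dB

62.5 dB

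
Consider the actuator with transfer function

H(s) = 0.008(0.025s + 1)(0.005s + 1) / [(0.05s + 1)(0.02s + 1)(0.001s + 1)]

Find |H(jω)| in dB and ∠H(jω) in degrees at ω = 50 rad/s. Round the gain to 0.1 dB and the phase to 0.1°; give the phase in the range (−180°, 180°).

At ω = 50 rad/s:
zero (1 + j50·0.025) = 1 + j1.25 → |·| ≈ 1.6008, ∠ ≈ 51.34°
zero (1 + j50·0.005) = 1 + j0.25 → |·| ≈ 1.0308, ∠ ≈ 14.04°
pole (1 + j50·0.05) = 1 + j2.5 → |·| ≈ 2.6926, ∠ ≈ 68.20°
pole (1 + j50·0.02) = 1 + j1 → |·| ≈ 1.4142, ∠ ≈ 45.00°
pole (1 + j50·0.001) = 1 + j0.05 → |·| ≈ 1.0012, ∠ ≈ 2.86°
|H| = 0.008 · 1.6008 · 1.0308 / (2.6926 · 1.4142 · 1.0012) ≈ 0.0034626
Gain = 20 log₁₀(0.0034626) ≈ -49.21 dB
∠H = (51.34° + 14.04°) − (68.20° + 45.00° + 2.86°) = -50.68°

-49.2 dB, -50.7°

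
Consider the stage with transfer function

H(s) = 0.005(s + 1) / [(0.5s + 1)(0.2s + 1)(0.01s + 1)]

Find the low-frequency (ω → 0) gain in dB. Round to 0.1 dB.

-46.0 dB

H(0) = 0.005 · 1 / 1 = 0.005
20 log₁₀(0.005) ≈ -46.02 dB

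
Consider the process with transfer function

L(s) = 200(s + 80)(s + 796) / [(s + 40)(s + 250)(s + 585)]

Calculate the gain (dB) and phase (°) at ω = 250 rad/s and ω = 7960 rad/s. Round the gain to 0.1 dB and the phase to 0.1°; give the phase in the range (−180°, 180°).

At s = jω = j250:
zero (s+80): 80 + j250 → |·| = √(80²+250²) = √68900 ≈ 262.49, ∠ = arctan(250/80) ≈ 72.26°
zero (s+796): 796 + j250 → |·| = √(796²+250²) = √696116 ≈ 834.34, ∠ = arctan(250/796) ≈ 17.44°
pole (s+40): 40 + j250 → |·| = √(40²+250²) = √64100 ≈ 253.18, ∠ = arctan(250/40) ≈ 80.91°
pole (s+250): 250 + j250 → |·| = √(250²+250²) = √125000 ≈ 353.55, ∠ = arctan(250/250) ≈ 45.00°
pole (s+585): 585 + j250 → |·| = √(585²+250²) = √404725 ≈ 636.18, ∠ = arctan(250/585) ≈ 23.14°
|L| = 200 · 2.1901e+05 / 5.6946e+07 ≈ 0.76918
Gain = 20 log₁₀(0.76918) ≈ -2.28 dB
∠L = 89.70° − 149.05° = -59.35°

At s = jω = j7960:
zero (s+80): 80 + j7960 → |·| = √(80²+7960²) = √63368000 ≈ 7960.4, ∠ = arctan(7960/80) ≈ 89.42°
zero (s+796): 796 + j7960 → |·| = √(796²+7960²) = √63995216 ≈ 7999.7, ∠ = arctan(7960/796) ≈ 84.29°
pole (s+40): 40 + j7960 → |·| = √(40²+7960²) = √63363200 ≈ 7960.1, ∠ = arctan(7960/40) ≈ 89.71°
pole (s+250): 250 + j7960 → |·| = √(250²+7960²) = √63424100 ≈ 7963.9, ∠ = arctan(7960/250) ≈ 88.20°
pole (s+585): 585 + j7960 → |·| = √(585²+7960²) = √63703825 ≈ 7981.5, ∠ = arctan(7960/585) ≈ 85.80°
|L| = 200 · 6.3681e+07 / 5.0597e+11 ≈ 0.025172
Gain = 20 log₁₀(0.025172) ≈ -31.98 dB
∠L = 173.71° − 263.71° = -90.00°

ω = 250: -2.3 dB, -59.4°; ω = 7960: -32.0 dB, -90.0°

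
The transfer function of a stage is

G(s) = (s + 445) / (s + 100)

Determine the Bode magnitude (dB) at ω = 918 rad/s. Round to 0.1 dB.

0.9 dB

At s = jω = j918:
zero (s+445): 445 + j918 → |·| = √(445²+918²) = √1040749 ≈ 1020.2, ∠ = arctan(918/445) ≈ 64.14°
pole (s+100): 100 + j918 → |·| = √(100²+918²) = √852724 ≈ 923.43, ∠ = arctan(918/100) ≈ 83.78°
|G| = 1 · 1020.2 / 923.43 ≈ 1.1048
Gain = 20 log₁₀(1.1048) ≈ 0.87 dB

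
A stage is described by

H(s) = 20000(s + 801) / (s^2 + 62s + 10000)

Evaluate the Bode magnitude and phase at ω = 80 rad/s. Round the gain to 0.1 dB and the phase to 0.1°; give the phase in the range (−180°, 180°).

At s = jω = j80:
zero (s+801): 801 + j80 → |·| = √(801²+80²) = √648001 ≈ 804.99, ∠ = arctan(80/801) ≈ 5.70°
quadratic: (j80)² + 62·j80 + 10000 = 3600 + j4960 → |·| ≈ 6128.8, ∠ ≈ 54.03°
|H| = 20000 · 804.99 / 6128.8 ≈ 2626.9
Gain = 20 log₁₀(2626.9) ≈ 68.39 dB
∠H = 5.70° − 54.03° = -48.33°

68.4 dB, -48.3°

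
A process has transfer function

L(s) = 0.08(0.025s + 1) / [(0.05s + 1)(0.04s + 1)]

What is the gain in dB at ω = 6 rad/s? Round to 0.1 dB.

-22.5 dB

At ω = 6 rad/s:
zero (1 + j6·0.025) = 1 + j0.15 → |·| ≈ 1.0112, ∠ ≈ 8.53°
pole (1 + j6·0.05) = 1 + j0.3 → |·| ≈ 1.044, ∠ ≈ 16.70°
pole (1 + j6·0.04) = 1 + j0.24 → |·| ≈ 1.0284, ∠ ≈ 13.50°
|L| = 0.08 · 1.0112 / (1.044 · 1.0284) ≈ 0.075347
Gain = 20 log₁₀(0.075347) ≈ -22.46 dB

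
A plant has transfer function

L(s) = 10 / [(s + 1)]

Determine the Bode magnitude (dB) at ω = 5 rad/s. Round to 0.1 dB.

At ω = 5 rad/s:
pole (1 + j5·1) = 1 + j5 → |·| ≈ 5.099, ∠ ≈ 78.69°
|L| = 10 · 1 / (5.099) ≈ 1.9612
Gain = 20 log₁₀(1.9612) ≈ 5.85 dB

5.9 dB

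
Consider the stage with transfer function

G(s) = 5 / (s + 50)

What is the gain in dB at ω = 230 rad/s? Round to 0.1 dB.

Substitute s = j230:
Numerator: 5 = 5 + j0
Denominator: (j230) + 50 = 50 + j230
|N| = √(5² + 0²) ≈ 5, ∠N ≈ 0.00°
|D| = √(50² + 230²) ≈ 235.37, ∠D ≈ 77.74°
|G| = 5 / 235.37 ≈ 0.021243
Gain = 20 log₁₀(0.021243) ≈ -33.46 dB

-33.5 dB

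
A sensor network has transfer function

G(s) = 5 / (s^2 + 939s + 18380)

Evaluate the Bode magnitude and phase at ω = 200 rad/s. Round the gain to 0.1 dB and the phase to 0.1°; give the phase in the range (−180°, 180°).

-91.6 dB, -96.6°

Substitute s = j200:
Numerator: 5 = 5 + j0
Denominator: (j200)^2 + 939(j200) + 18380 = -21620 + j187800
|N| = √(5² + 0²) ≈ 5, ∠N ≈ 0.00°
|D| = √(21620² + 187800²) ≈ 1.8904e+05, ∠D ≈ 96.57°
|G| = 5 / 1.8904e+05 ≈ 2.6449e-05
Gain = 20 log₁₀(2.6449e-05) ≈ -91.55 dB
∠G = 0.00° − 96.57° = -96.57°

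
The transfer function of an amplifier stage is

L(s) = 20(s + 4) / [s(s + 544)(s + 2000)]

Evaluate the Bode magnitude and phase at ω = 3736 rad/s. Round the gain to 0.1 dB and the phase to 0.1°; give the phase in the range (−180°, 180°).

At s = jω = j3736:
zero (s+4): 4 + j3736 → |·| = √(4²+3736²) = √13957712 ≈ 3736, ∠ = arctan(3736/4) ≈ 89.94°
pole (s+544): 544 + j3736 → |·| = √(544²+3736²) = √14253632 ≈ 3775.4, ∠ = arctan(3736/544) ≈ 81.72°
pole (s+2000): 2000 + j3736 → |·| = √(2000²+3736²) = √17957696 ≈ 4237.7, ∠ = arctan(3736/2000) ≈ 61.84°
pole at origin: |s| = 3736, ∠ = 90.00° (in denominator)
|L| = 20 · 3736 / 5.9772e+10 ≈ 1.2501e-06
Gain = 20 log₁₀(1.2501e-06) ≈ -118.06 dB
∠L = 89.94° − 233.56° = -143.62°

-118.1 dB, -143.6°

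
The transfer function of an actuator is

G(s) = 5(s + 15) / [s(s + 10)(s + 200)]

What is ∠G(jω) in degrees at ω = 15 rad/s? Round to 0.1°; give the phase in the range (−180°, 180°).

-105.6°

At s = jω = j15:
zero (s+15): 15 + j15 → |·| = √(15²+15²) = √450 ≈ 21.213, ∠ = arctan(15/15) ≈ 45.00°
pole (s+10): 10 + j15 → |·| = √(10²+15²) = √325 ≈ 18.028, ∠ = arctan(15/10) ≈ 56.31°
pole (s+200): 200 + j15 → |·| = √(200²+15²) = √40225 ≈ 200.56, ∠ = arctan(15/200) ≈ 4.29°
pole at origin: |s| = 15, ∠ = 90.00° (in denominator)
∠G = 45.00° − 150.60° = -105.60°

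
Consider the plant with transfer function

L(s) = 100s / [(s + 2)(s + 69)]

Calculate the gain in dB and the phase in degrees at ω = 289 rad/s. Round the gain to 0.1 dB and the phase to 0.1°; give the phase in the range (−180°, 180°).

At s = jω = j289:
zero at origin: s = j289 → |·| = 289, ∠ = 90.00°
pole (s+2): 2 + j289 → |·| = √(2²+289²) = √83525 ≈ 289.01, ∠ = arctan(289/2) ≈ 89.60°
pole (s+69): 69 + j289 → |·| = √(69²+289²) = √88282 ≈ 297.12, ∠ = arctan(289/69) ≈ 76.57°
|L| = 100 · 289 / 85871 ≈ 0.33655
Gain = 20 log₁₀(0.33655) ≈ -9.46 dB
∠L = 90.00° − 166.17° = -76.17°

-9.5 dB, -76.2°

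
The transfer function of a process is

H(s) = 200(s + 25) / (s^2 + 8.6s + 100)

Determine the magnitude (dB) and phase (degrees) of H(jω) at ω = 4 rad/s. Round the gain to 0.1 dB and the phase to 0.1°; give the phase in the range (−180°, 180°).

34.9 dB, -13.2°

At s = jω = j4:
zero (s+25): 25 + j4 → |·| = √(25²+4²) = √641 ≈ 25.318, ∠ = arctan(4/25) ≈ 9.09°
quadratic: (j4)² + 8.6·j4 + 100 = 84 + j34.4 → |·| ≈ 90.771, ∠ ≈ 22.27°
|H| = 200 · 25.318 / 90.771 ≈ 55.784
Gain = 20 log₁₀(55.784) ≈ 34.93 dB
∠H = 9.09° − 22.27° = -13.18°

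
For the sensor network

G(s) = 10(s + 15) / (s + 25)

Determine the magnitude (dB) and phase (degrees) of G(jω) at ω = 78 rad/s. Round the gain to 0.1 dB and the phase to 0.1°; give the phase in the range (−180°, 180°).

At s = jω = j78:
zero (s+15): 15 + j78 → |·| = √(15²+78²) = √6309 ≈ 79.429, ∠ = arctan(78/15) ≈ 79.11°
pole (s+25): 25 + j78 → |·| = √(25²+78²) = √6709 ≈ 81.908, ∠ = arctan(78/25) ≈ 72.23°
|G| = 10 · 79.429 / 81.908 ≈ 9.6973
Gain = 20 log₁₀(9.6973) ≈ 19.73 dB
∠G = 79.11° − 72.23° = 6.88°

19.7 dB, 6.9°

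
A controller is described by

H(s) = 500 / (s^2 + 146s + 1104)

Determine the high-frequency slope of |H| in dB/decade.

-40 dB/decade

Each pole contributes −20 dB/decade at high frequency; each zero contributes +20 dB/decade.
Net: 0 zero(s) − 2 pole(s) → -40 dB/decade.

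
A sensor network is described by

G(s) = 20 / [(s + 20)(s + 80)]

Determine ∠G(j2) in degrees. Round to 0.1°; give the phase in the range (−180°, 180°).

-7.1°

At s = jω = j2:
pole (s+20): 20 + j2 → |·| = √(20²+2²) = √404 ≈ 20.1, ∠ = arctan(2/20) ≈ 5.71°
pole (s+80): 80 + j2 → |·| = √(80²+2²) = √6404 ≈ 80.025, ∠ = arctan(2/80) ≈ 1.43°
∠G = 0.00° − 7.14° = -7.14°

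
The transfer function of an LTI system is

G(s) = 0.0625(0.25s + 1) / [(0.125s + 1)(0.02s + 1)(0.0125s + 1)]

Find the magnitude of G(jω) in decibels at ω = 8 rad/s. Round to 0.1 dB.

At ω = 8 rad/s:
zero (1 + j8·0.25) = 1 + j2 → |·| ≈ 2.2361, ∠ ≈ 63.43°
pole (1 + j8·0.125) = 1 + j1 → |·| ≈ 1.4142, ∠ ≈ 45.00°
pole (1 + j8·0.02) = 1 + j0.16 → |·| ≈ 1.0127, ∠ ≈ 9.09°
pole (1 + j8·0.0125) = 1 + j0.1 → |·| ≈ 1.005, ∠ ≈ 5.71°
|G| = 0.0625 · 2.2361 / (1.4142 · 1.0127 · 1.005) ≈ 0.097099
Gain = 20 log₁₀(0.097099) ≈ -20.26 dB

-20.3 dB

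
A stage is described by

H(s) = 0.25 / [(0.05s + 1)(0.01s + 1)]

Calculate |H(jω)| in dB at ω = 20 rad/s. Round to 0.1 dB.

At ω = 20 rad/s:
pole (1 + j20·0.05) = 1 + j1 → |·| ≈ 1.4142, ∠ ≈ 45.00°
pole (1 + j20·0.01) = 1 + j0.2 → |·| ≈ 1.0198, ∠ ≈ 11.31°
|H| = 0.25 · 1 / (1.4142 · 1.0198) ≈ 0.17335
Gain = 20 log₁₀(0.17335) ≈ -15.22 dB

-15.2 dB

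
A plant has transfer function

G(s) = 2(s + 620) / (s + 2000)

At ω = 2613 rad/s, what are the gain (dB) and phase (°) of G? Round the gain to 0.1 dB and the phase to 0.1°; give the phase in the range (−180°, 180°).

4.3 dB, 24.1°

At s = jω = j2613:
zero (s+620): 620 + j2613 → |·| = √(620²+2613²) = √7212169 ≈ 2685.5, ∠ = arctan(2613/620) ≈ 76.65°
pole (s+2000): 2000 + j2613 → |·| = √(2000²+2613²) = √10827769 ≈ 3290.6, ∠ = arctan(2613/2000) ≈ 52.57°
|G| = 2 · 2685.5 / 3290.6 ≈ 1.6322
Gain = 20 log₁₀(1.6322) ≈ 4.26 dB
∠G = 76.65° − 52.57° = 24.08°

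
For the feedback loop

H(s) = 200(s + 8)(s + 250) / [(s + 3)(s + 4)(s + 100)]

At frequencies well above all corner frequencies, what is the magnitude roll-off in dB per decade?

-20 dB/decade

Each pole contributes −20 dB/decade at high frequency; each zero contributes +20 dB/decade.
Net: 2 zero(s) − 3 pole(s) → -20 dB/decade.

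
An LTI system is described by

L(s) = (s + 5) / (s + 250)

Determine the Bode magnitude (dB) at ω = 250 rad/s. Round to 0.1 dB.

-3.0 dB

At s = jω = j250:
zero (s+5): 5 + j250 → |·| = √(5²+250²) = √62525 ≈ 250.05, ∠ = arctan(250/5) ≈ 88.85°
pole (s+250): 250 + j250 → |·| = √(250²+250²) = √125000 ≈ 353.55, ∠ = arctan(250/250) ≈ 45.00°
|L| = 1 · 250.05 / 353.55 ≈ 0.70725
Gain = 20 log₁₀(0.70725) ≈ -3.01 dB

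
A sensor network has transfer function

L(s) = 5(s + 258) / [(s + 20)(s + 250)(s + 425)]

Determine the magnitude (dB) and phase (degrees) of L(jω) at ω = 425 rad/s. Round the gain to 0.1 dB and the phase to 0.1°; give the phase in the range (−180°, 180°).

-94.1 dB, -133.1°

At s = jω = j425:
zero (s+258): 258 + j425 → |·| = √(258²+425²) = √247189 ≈ 497.18, ∠ = arctan(425/258) ≈ 58.74°
pole (s+20): 20 + j425 → |·| = √(20²+425²) = √181025 ≈ 425.47, ∠ = arctan(425/20) ≈ 87.31°
pole (s+250): 250 + j425 → |·| = √(250²+425²) = √243125 ≈ 493.08, ∠ = arctan(425/250) ≈ 59.53°
pole (s+425): 425 + j425 → |·| = √(425²+425²) = √361250 ≈ 601.04, ∠ = arctan(425/425) ≈ 45.00°
|L| = 5 · 497.18 / 1.2609e+08 ≈ 1.9715e-05
Gain = 20 log₁₀(1.9715e-05) ≈ -94.10 dB
∠L = 58.74° − 191.84° = -133.10°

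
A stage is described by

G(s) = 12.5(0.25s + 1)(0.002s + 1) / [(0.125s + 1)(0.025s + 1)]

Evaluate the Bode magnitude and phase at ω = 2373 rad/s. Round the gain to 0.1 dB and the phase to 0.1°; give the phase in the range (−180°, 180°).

At ω = 2373 rad/s:
zero (1 + j2373·0.25) = 1 + j593.25 → |·| ≈ 593.25, ∠ ≈ 89.90°
zero (1 + j2373·0.002) = 1 + j4.746 → |·| ≈ 4.8502, ∠ ≈ 78.10°
pole (1 + j2373·0.125) = 1 + j296.625 → |·| ≈ 296.63, ∠ ≈ 89.81°
pole (1 + j2373·0.025) = 1 + j59.325 → |·| ≈ 59.333, ∠ ≈ 89.03°
|G| = 12.5 · 593.25 · 4.8502 / (296.63 · 59.333) ≈ 2.0436
Gain = 20 log₁₀(2.0436) ≈ 6.21 dB
∠G = (89.90° + 78.10°) − (89.81° + 89.03°) = -10.84°

6.2 dB, -10.8°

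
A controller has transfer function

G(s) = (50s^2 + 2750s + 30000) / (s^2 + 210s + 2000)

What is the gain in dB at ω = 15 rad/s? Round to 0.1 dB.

Substitute s = j15:
Numerator: 50(j15)^2 + 2750(j15) + 30000 = 18750 + j41250
Denominator: (j15)^2 + 210(j15) + 2000 = 1775 + j3150
|N| = √(18750² + 41250²) ≈ 45311, ∠N ≈ 65.56°
|D| = √(1775² + 3150²) ≈ 3615.7, ∠D ≈ 60.60°
|G| = 45311 / 3615.7 ≈ 12.532
Gain = 20 log₁₀(12.532) ≈ 21.96 dB

22.0 dB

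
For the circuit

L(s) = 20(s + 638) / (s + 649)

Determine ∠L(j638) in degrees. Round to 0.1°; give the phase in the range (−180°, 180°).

At s = jω = j638:
zero (s+638): 638 + j638 → |·| = √(638²+638²) = √814088 ≈ 902.27, ∠ = arctan(638/638) ≈ 45.00°
pole (s+649): 649 + j638 → |·| = √(649²+638²) = √828245 ≈ 910.08, ∠ = arctan(638/649) ≈ 44.51°
∠L = 45.00° − 44.51° = 0.49°

0.5°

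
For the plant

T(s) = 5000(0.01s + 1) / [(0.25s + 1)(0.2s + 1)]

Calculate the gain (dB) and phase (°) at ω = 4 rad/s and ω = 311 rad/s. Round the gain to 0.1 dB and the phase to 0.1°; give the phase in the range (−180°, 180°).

ω = 4: 68.8 dB, -81.4°; ω = 311: 10.6 dB, -106.2°

At ω = 4 rad/s:
zero (1 + j4·0.01) = 1 + j0.04 → |·| ≈ 1.0008, ∠ ≈ 2.29°
pole (1 + j4·0.25) = 1 + j1 → |·| ≈ 1.4142, ∠ ≈ 45.00°
pole (1 + j4·0.2) = 1 + j0.8 → |·| ≈ 1.2806, ∠ ≈ 38.66°
|T| = 5000 · 1.0008 / (1.4142 · 1.2806) ≈ 2763.1
Gain = 20 log₁₀(2763.1) ≈ 68.83 dB
∠T = (2.29°) − (45.00° + 38.66°) = -81.37°

At ω = 311 rad/s:
zero (1 + j311·0.01) = 1 + j3.11 → |·| ≈ 3.2668, ∠ ≈ 72.18°
pole (1 + j311·0.25) = 1 + j77.75 → |·| ≈ 77.756, ∠ ≈ 89.26°
pole (1 + j311·0.2) = 1 + j62.2 → |·| ≈ 62.208, ∠ ≈ 89.08°
|T| = 5000 · 3.2668 / (77.756 · 62.208) ≈ 3.3769
Gain = 20 log₁₀(3.3769) ≈ 10.57 dB
∠T = (72.18°) − (89.26° + 89.08°) = -106.16°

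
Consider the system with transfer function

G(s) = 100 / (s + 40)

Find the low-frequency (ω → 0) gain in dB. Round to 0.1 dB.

8.0 dB

G(0) = 100 / (40) = 2.5
20 log₁₀(2.5) ≈ 7.96 dB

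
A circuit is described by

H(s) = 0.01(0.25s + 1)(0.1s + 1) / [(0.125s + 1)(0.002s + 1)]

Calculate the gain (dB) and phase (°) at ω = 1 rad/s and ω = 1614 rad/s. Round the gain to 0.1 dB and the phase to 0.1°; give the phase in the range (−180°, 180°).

ω = 1: -39.8 dB, 12.5°; ω = 1614: -0.4 dB, 17.0°

At ω = 1 rad/s:
zero (1 + j1·0.25) = 1 + j0.25 → |·| ≈ 1.0308, ∠ ≈ 14.04°
zero (1 + j1·0.1) = 1 + j0.1 → |·| ≈ 1.005, ∠ ≈ 5.71°
pole (1 + j1·0.125) = 1 + j0.125 → |·| ≈ 1.0078, ∠ ≈ 7.13°
pole (1 + j1·0.002) = 1 + j0.002 → |·| ≈ 1, ∠ ≈ 0.11°
|H| = 0.01 · 1.0308 · 1.005 / (1.0078 · 1) ≈ 0.010279
Gain = 20 log₁₀(0.010279) ≈ -39.76 dB
∠H = (14.04° + 5.71°) − (7.13° + 0.11°) = 12.51°

At ω = 1614 rad/s:
zero (1 + j1614·0.25) = 1 + j403.5 → |·| ≈ 403.5, ∠ ≈ 89.86°
zero (1 + j1614·0.1) = 1 + j161.4 → |·| ≈ 161.4, ∠ ≈ 89.65°
pole (1 + j1614·0.125) = 1 + j201.75 → |·| ≈ 201.75, ∠ ≈ 89.72°
pole (1 + j1614·0.002) = 1 + j3.228 → |·| ≈ 3.3793, ∠ ≈ 72.79°
|H| = 0.01 · 403.5 · 161.4 / (201.75 · 3.3793) ≈ 0.95523
Gain = 20 log₁₀(0.95523) ≈ -0.40 dB
∠H = (89.86° + 89.65°) − (89.72° + 72.79°) = 17.00°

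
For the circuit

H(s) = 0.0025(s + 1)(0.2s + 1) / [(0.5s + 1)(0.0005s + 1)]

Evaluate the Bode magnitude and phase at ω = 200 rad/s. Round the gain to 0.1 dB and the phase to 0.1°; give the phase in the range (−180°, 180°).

At ω = 200 rad/s:
zero (1 + j200·1) = 1 + j200 → |·| ≈ 200, ∠ ≈ 89.71°
zero (1 + j200·0.2) = 1 + j40 → |·| ≈ 40.012, ∠ ≈ 88.57°
pole (1 + j200·0.5) = 1 + j100 → |·| ≈ 100, ∠ ≈ 89.43°
pole (1 + j200·0.0005) = 1 + j0.1 → |·| ≈ 1.005, ∠ ≈ 5.71°
|H| = 0.0025 · 200 · 40.012 / (100 · 1.005) ≈ 0.19906
Gain = 20 log₁₀(0.19906) ≈ -14.02 dB
∠H = (89.71° + 88.57°) − (89.43° + 5.71°) = 83.14°

-14.0 dB, 83.1°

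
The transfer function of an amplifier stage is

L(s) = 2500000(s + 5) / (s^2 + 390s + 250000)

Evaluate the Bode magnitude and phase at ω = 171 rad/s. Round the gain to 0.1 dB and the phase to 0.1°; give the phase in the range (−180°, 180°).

At s = jω = j171:
zero (s+5): 5 + j171 → |·| = √(5²+171²) = √29266 ≈ 171.07, ∠ = arctan(171/5) ≈ 88.33°
quadratic: (j171)² + 390·j171 + 250000 = 220759 + j66690 → |·| ≈ 2.3061e+05, ∠ ≈ 16.81°
|L| = 2500000 · 171.07 / 2.3061e+05 ≈ 1854.5
Gain = 20 log₁₀(1854.5) ≈ 65.36 dB
∠L = 88.33° − 16.81° = 71.52°

65.4 dB, 71.5°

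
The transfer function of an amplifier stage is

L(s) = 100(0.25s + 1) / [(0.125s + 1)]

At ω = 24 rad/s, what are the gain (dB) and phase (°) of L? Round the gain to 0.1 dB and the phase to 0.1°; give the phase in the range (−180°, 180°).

45.7 dB, 9.0°

At ω = 24 rad/s:
zero (1 + j24·0.25) = 1 + j6 → |·| ≈ 6.0828, ∠ ≈ 80.54°
pole (1 + j24·0.125) = 1 + j3 → |·| ≈ 3.1623, ∠ ≈ 71.57°
|L| = 100 · 6.0828 / (3.1623) ≈ 192.35
Gain = 20 log₁₀(192.35) ≈ 45.68 dB
∠L = (80.54°) − (71.57°) = 8.97°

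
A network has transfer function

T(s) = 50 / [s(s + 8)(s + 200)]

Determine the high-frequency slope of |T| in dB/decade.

Each pole contributes −20 dB/decade at high frequency; each zero contributes +20 dB/decade.
Net: 0 zero(s) − 3 pole(s) → -60 dB/decade.

-60 dB/decade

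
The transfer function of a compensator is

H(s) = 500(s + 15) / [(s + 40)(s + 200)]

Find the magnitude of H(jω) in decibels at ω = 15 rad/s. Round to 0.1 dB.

At s = jω = j15:
zero (s+15): 15 + j15 → |·| = √(15²+15²) = √450 ≈ 21.213, ∠ = arctan(15/15) ≈ 45.00°
pole (s+40): 40 + j15 → |·| = √(40²+15²) = √1825 ≈ 42.72, ∠ = arctan(15/40) ≈ 20.56°
pole (s+200): 200 + j15 → |·| = √(200²+15²) = √40225 ≈ 200.56, ∠ = arctan(15/200) ≈ 4.29°
|H| = 500 · 21.213 / 8567.9 ≈ 1.2379
Gain = 20 log₁₀(1.2379) ≈ 1.85 dB

1.9 dB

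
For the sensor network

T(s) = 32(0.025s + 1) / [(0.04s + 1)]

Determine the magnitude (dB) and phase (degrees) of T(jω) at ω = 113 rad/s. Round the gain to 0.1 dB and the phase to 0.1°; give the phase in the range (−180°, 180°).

26.3 dB, -7.0°

At ω = 113 rad/s:
zero (1 + j113·0.025) = 1 + j2.825 → |·| ≈ 2.9968, ∠ ≈ 70.51°
pole (1 + j113·0.04) = 1 + j4.52 → |·| ≈ 4.6293, ∠ ≈ 77.52°
|T| = 32 · 2.9968 / (4.6293) ≈ 20.715
Gain = 20 log₁₀(20.715) ≈ 26.33 dB
∠T = (70.51°) − (77.52°) = -7.01°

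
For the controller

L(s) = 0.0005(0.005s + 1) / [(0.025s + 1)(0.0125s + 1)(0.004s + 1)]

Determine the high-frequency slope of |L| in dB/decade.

-40 dB/decade

Each pole contributes −20 dB/decade at high frequency; each zero contributes +20 dB/decade.
Net: 1 zero(s) − 3 pole(s) → -40 dB/decade.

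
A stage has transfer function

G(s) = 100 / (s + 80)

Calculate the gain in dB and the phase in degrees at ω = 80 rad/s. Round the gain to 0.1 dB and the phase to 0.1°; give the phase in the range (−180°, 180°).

Substitute s = j80:
Numerator: 100 = 100 + j0
Denominator: (j80) + 80 = 80 + j80
|N| = √(100² + 0²) ≈ 100, ∠N ≈ 0.00°
|D| = √(80² + 80²) ≈ 113.14, ∠D ≈ 45.00°
|G| = 100 / 113.14 ≈ 0.88386
Gain = 20 log₁₀(0.88386) ≈ -1.07 dB
∠G = 0.00° − 45.00° = -45.00°

-1.1 dB, -45.0°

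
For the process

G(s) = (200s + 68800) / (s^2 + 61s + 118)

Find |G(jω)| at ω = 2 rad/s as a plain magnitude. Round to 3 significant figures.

Substitute s = j2:
Numerator: 200(j2) + 68800 = 68800 + j400
Denominator: (j2)^2 + 61(j2) + 118 = 114 + j122
|N| = √(68800² + 400²) ≈ 68801, ∠N ≈ 0.33°
|D| = √(114² + 122²) ≈ 166.97, ∠D ≈ 46.94°
|G| = 68801 / 166.97 ≈ 412.06

412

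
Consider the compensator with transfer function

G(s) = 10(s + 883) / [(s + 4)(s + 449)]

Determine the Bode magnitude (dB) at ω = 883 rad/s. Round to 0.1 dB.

-36.9 dB

At s = jω = j883:
zero (s+883): 883 + j883 → |·| = √(883²+883²) = √1559378 ≈ 1248.8, ∠ = arctan(883/883) ≈ 45.00°
pole (s+4): 4 + j883 → |·| = √(4²+883²) = √779705 ≈ 883.01, ∠ = arctan(883/4) ≈ 89.74°
pole (s+449): 449 + j883 → |·| = √(449²+883²) = √981290 ≈ 990.6, ∠ = arctan(883/449) ≈ 63.05°
|G| = 10 · 1248.8 / 8.7471e+05 ≈ 0.014277
Gain = 20 log₁₀(0.014277) ≈ -36.91 dB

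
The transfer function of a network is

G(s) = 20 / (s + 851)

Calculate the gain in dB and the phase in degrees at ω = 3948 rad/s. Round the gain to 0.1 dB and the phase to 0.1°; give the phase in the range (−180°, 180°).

-46.1 dB, -77.8°

Substitute s = j3948:
Numerator: 20 = 20 + j0
Denominator: (j3948) + 851 = 851 + j3948
|N| = √(20² + 0²) ≈ 20, ∠N ≈ 0.00°
|D| = √(851² + 3948²) ≈ 4038.7, ∠D ≈ 77.84°
|G| = 20 / 4038.7 ≈ 0.0049521
Gain = 20 log₁₀(0.0049521) ≈ -46.10 dB
∠G = 0.00° − 77.84° = -77.84°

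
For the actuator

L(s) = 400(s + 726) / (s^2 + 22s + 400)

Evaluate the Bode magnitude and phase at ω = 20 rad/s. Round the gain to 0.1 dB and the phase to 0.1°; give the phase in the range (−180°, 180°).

56.4 dB, -88.4°

At s = jω = j20:
zero (s+726): 726 + j20 → |·| = √(726²+20²) = √527476 ≈ 726.28, ∠ = arctan(20/726) ≈ 1.58°
quadratic: (j20)² + 22·j20 + 400 = 0 + j440 → |·| ≈ 440, ∠ ≈ 90.00°
|L| = 400 · 726.28 / 440 ≈ 660.25
Gain = 20 log₁₀(660.25) ≈ 56.39 dB
∠L = 1.58° − 90.00° = -88.42°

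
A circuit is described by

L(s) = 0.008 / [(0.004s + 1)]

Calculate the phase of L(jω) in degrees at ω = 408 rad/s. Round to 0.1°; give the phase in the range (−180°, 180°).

-58.5°

At ω = 408 rad/s:
pole (1 + j408·0.004) = 1 + j1.632 → |·| ≈ 1.914, ∠ ≈ 58.50°
∠L = (0°) − (58.50°) = -58.50°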